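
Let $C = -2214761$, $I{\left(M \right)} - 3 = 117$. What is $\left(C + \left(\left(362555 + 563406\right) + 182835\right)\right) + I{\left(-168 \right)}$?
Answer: $-1105845$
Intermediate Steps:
$I{\left(M \right)} = 120$ ($I{\left(M \right)} = 3 + 117 = 120$)
$\left(C + \left(\left(362555 + 563406\right) + 182835\right)\right) + I{\left(-168 \right)} = \left(-2214761 + \left(\left(362555 + 563406\right) + 182835\right)\right) + 120 = \left(-2214761 + \left(925961 + 182835\right)\right) + 120 = \left(-2214761 + 1108796\right) + 120 = -1105965 + 120 = -1105845$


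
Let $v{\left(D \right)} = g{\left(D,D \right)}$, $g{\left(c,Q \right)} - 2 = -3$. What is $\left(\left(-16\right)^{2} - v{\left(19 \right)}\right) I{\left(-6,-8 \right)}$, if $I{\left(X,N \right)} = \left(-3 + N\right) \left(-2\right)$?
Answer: $5654$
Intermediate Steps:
$g{\left(c,Q \right)} = -1$ ($g{\left(c,Q \right)} = 2 - 3 = -1$)
$I{\left(X,N \right)} = 6 - 2 N$
$v{\left(D \right)} = -1$
$\left(\left(-16\right)^{2} - v{\left(19 \right)}\right) I{\left(-6,-8 \right)} = \left(\left(-16\right)^{2} - -1\right) \left(6 - -16\right) = \left(256 + 1\right) \left(6 + 16\right) = 257 \cdot 22 = 5654$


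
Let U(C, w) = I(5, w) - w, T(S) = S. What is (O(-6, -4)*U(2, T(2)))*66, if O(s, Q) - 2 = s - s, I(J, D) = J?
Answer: 396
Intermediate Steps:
U(C, w) = 5 - w
O(s, Q) = 2 (O(s, Q) = 2 + (s - s) = 2 + 0 = 2)
(O(-6, -4)*U(2, T(2)))*66 = (2*(5 - 1*2))*66 = (2*(5 - 2))*66 = (2*3)*66 = 6*66 = 396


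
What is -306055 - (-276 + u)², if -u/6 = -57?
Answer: -310411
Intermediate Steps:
u = 342 (u = -6*(-57) = 342)
-306055 - (-276 + u)² = -306055 - (-276 + 342)² = -306055 - 1*66² = -306055 - 1*4356 = -306055 - 4356 = -310411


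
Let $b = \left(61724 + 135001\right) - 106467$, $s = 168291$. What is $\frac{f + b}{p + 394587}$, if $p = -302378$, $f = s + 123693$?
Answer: $\frac{382242}{92209} \approx 4.1454$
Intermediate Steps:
$f = 291984$ ($f = 168291 + 123693 = 291984$)
$b = 90258$ ($b = 196725 - 106467 = 90258$)
$\frac{f + b}{p + 394587} = \frac{291984 + 90258}{-302378 + 394587} = \frac{382242}{92209}$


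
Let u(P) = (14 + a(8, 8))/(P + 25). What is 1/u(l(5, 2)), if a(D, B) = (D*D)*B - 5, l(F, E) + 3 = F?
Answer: 27/521 ≈ 0.051823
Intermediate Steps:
l(F, E) = -3 + F
a(D, B) = -5 + B*D² (a(D, B) = D²*B - 5 = B*D² - 5 = -5 + B*D²)
u(P) = 521/(25 + P) (u(P) = (14 + (-5 + 8*8²))/(P + 25) = (14 + (-5 + 8*64))/(25 + P) = (14 + (-5 + 512))/(25 + P) = (14 + 507)/(25 + P) = 521/(25 + P))
1/u(l(5, 2)) = 1/(521/(25 + (-3 + 5))) = 1/(521/(25 + 2)) = 1/(521/27) = 27/521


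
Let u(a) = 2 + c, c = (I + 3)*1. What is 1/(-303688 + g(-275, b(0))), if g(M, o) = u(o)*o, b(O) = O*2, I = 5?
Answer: -1/303688 ≈ -3.2929e-6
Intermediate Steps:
c = 8 (c = (5 + 3)*1 = 8*1 = 8)
u(a) = 10 (u(a) = 2 + 8 = 10)
b(O) = 2*O
g(M, o) = 10*o
1/(-303688 + g(-275, b(0))) = 1/(-303688 + 10*(2*0)) = 1/(-303688 + 10*0) = 1/(-303688 + 0) = 1/(-303688) = -1/303688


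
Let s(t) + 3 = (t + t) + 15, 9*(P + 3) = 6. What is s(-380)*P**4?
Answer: -1795948/81 ≈ -22172.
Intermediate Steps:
P = -7/3 (P = -3 + (1/9)*6 = -3 + 2/3 = -7/3 ≈ -2.3333)
s(t) = 12 + 2*t (s(t) = -3 + ((t + t) + 15) = -3 + (2*t + 15) = -3 + (15 + 2*t) = 12 + 2*t)
s(-380)*P**4 = (12 + 2*(-380))*(-7/3)**4 = (12 - 760)*(2401/81) = -748*2401/81 = -1795948/81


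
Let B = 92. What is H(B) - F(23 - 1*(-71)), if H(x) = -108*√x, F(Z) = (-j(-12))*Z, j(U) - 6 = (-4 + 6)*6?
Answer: 1692 - 216*√23 ≈ 656.10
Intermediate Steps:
j(U) = 18 (j(U) = 6 + (-4 + 6)*6 = 6 + 2*6 = 6 + 12 = 18)
F(Z) = -18*Z (F(Z) = (-1*18)*Z = -18*Z)
H(B) - F(23 - 1*(-71)) = -216*√23 - (-18)*(23 - 1*(-71)) = -216*√23 - (-18)*(23 + 71) = -216*√23 - (-18)*94 = -216*√23 - 1*(-1692) = -216*√23 + 1692 = 1692 - 216*√23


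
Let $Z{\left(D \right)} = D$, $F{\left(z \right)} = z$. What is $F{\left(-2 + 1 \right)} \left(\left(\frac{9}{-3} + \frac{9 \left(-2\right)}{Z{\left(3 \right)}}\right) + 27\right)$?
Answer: $-18$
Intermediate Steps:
$F{\left(-2 + 1 \right)} \left(\left(\frac{9}{-3} + \frac{9 \left(-2\right)}{Z{\left(3 \right)}}\right) + 27\right) = \left(-2 + 1\right) \left(\left(\frac{9}{-3} + \frac{9 \left(-2\right)}{3}\right) + 27\right) = - (\left(9 \left(- \frac{1}{3}\right) - 6\right) + 27) = - (\left(-3 - 6\right) + 27) = - (-9 + 27) = \left(-1\right) 18 = -18$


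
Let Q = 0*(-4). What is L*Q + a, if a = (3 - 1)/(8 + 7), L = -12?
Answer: 2/15 ≈ 0.13333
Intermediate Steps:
Q = 0
a = 2/15 ≈ 0.13333
L*Q + a = -12*0 + 2/15 = 0 + 2/15 = 2/15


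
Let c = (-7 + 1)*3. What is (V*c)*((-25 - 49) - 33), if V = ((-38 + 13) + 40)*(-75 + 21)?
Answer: -1560060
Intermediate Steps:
V = -810 (V = (-25 + 40)*(-54) = 15*(-54) = -810)
c = -18 (c = -6*3 = -18)
(V*c)*((-25 - 49) - 33) = (-810*(-18))*((-25 - 49) - 33) = 14580*(-74 - 33) = 14580*(-107) = -1560060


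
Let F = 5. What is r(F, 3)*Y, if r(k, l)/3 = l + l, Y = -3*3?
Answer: -162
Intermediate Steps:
Y = -9
r(k, l) = 6*l (r(k, l) = 3*(l + l) = 3*(2*l) = 6*l)
r(F, 3)*Y = (6*3)*(-9) = 18*(-9) = -162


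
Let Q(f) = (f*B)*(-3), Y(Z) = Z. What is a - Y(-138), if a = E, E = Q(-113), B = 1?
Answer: 477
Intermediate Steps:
Q(f) = -3*f (Q(f) = (f*1)*(-3) = f*(-3) = -3*f)
E = 339 (E = -3*(-113) = 339)
a = 339
a - Y(-138) = 339 - 1*(-138) = 339 + 138 = 477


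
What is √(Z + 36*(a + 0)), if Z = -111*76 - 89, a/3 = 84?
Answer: √547 ≈ 23.388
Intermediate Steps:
a = 252 (a = 3*84 = 252)
Z = -8525 (Z = -8436 - 89 = -8525)
√(Z + 36*(a + 0)) = √(-8525 + 36*(252 + 0)) = √(-8525 + 36*252) = √(-8525 + 9072) = √547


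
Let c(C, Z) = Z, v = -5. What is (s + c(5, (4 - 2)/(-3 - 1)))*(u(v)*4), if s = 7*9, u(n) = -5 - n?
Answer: 0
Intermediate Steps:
s = 63
(s + c(5, (4 - 2)/(-3 - 1)))*(u(v)*4) = (63 + (4 - 2)/(-3 - 1))*((-5 - 1*(-5))*4) = (63 + 2/(-4))*((-5 + 5)*4) = (63 + 2*(-¼))*(0*4) = (63 - ½)*0 = (125/2)*0 = 0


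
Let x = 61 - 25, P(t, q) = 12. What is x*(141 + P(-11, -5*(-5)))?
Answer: 5508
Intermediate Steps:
x = 36
x*(141 + P(-11, -5*(-5))) = 36*(141 + 12) = 36*153 = 5508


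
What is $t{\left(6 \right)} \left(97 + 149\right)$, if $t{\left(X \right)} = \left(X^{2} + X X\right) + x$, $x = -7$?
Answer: $15990$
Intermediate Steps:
$t{\left(X \right)} = -7 + 2 X^{2}$ ($t{\left(X \right)} = \left(X^{2} + X X\right) - 7 = \left(X^{2} + X^{2}\right) - 7 = 2 X^{2} - 7 = -7 + 2 X^{2}$)
$t{\left(6 \right)} \left(97 + 149\right) = \left(-7 + 2 \cdot 6^{2}\right) \left(97 + 149\right) = \left(-7 + 2 \cdot 36\right) 246 = \left(-7 + 72\right) 246 = 65 \cdot 246 = 15990$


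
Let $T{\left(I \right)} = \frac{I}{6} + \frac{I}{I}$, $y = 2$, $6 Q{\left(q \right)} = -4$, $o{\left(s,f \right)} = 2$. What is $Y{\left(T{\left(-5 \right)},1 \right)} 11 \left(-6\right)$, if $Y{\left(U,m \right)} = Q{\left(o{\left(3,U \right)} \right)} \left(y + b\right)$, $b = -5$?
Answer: $-132$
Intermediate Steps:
$Q{\left(q \right)} = - \frac{2}{3}$ ($Q{\left(q \right)} = \frac{1}{6} \left(-4\right) = - \frac{2}{3}$)
$T{\left(I \right)} = 1 + \frac{I}{6}$ ($T{\left(I \right)} = I \frac{1}{6} + 1 = \frac{I}{6} + 1 = 1 + \frac{I}{6}$)
$Y{\left(U,m \right)} = 2$ ($Y{\left(U,m \right)} = - \frac{2 \left(2 - 5\right)}{3} = \left(- \frac{2}{3}\right) \left(-3\right) = 2$)
$Y{\left(T{\left(-5 \right)},1 \right)} 11 \left(-6\right) = 2 \cdot 11 \left(-6\right) = 22 \left(-6\right) = -132$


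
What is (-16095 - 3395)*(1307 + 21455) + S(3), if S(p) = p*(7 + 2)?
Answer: -443631353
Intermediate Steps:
S(p) = 9*p (S(p) = p*9 = 9*p)
(-16095 - 3395)*(1307 + 21455) + S(3) = (-16095 - 3395)*(1307 + 21455) + 9*3 = -19490*22762 + 27 = -443631380 + 27 = -443631353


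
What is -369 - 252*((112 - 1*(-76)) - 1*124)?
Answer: -16497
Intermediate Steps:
-369 - 252*((112 - 1*(-76)) - 1*124) = -369 - 252*((112 + 76) - 124) = -369 - 252*(188 - 124) = -369 - 252*64 = -369 - 16128 = -16497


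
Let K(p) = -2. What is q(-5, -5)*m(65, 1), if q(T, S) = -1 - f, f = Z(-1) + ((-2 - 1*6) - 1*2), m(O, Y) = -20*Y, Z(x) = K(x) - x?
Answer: -200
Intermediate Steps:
Z(x) = -2 - x
f = -11 (f = (-2 - 1*(-1)) + ((-2 - 1*6) - 1*2) = (-2 + 1) + ((-2 - 6) - 2) = -1 + (-8 - 2) = -1 - 10 = -11)
q(T, S) = 10 (q(T, S) = -1 - 1*(-11) = -1 + 11 = 10)
q(-5, -5)*m(65, 1) = 10*(-20*1) = 10*(-20) = -200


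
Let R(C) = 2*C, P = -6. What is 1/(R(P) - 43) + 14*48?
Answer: 36959/55 ≈ 671.98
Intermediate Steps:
1/(R(P) - 43) + 14*48 = 1/(2*(-6) - 43) + 14*48 = 1/(-12 - 43) + 672 = 1/(-55) + 672 = -1/55 + 672 = 36959/55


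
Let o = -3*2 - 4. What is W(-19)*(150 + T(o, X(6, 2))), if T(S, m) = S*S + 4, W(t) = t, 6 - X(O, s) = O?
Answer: -4826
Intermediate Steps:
X(O, s) = 6 - O
o = -10 (o = -6 - 4 = -10)
T(S, m) = 4 + S**2 (T(S, m) = S**2 + 4 = 4 + S**2)
W(-19)*(150 + T(o, X(6, 2))) = -19*(150 + (4 + (-10)**2)) = -19*(150 + (4 + 100)) = -19*(150 + 104) = -19*254 = -4826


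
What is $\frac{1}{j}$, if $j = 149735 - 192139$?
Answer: $- \frac{1}{42404} \approx -2.3583 \cdot 10^{-5}$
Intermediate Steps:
$j = -42404$ ($j = 149735 - 192139 = -42404$)
$\frac{1}{j} = \frac{1}{-42404} = - \frac{1}{42404}$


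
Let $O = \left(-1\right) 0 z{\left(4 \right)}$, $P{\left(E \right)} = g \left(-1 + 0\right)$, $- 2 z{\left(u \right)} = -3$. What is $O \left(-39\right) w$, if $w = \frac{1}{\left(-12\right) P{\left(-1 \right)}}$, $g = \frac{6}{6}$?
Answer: $0$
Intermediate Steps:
$g = 1$ ($g = 6 \cdot \frac{1}{6} = 1$)
$z{\left(u \right)} = \frac{3}{2}$ ($z{\left(u \right)} = \left(- \frac{1}{2}\right) \left(-3\right) = \frac{3}{2}$)
$P{\left(E \right)} = -1$ ($P{\left(E \right)} = 1 \left(-1 + 0\right) = 1 \left(-1\right) = -1$)
$O = 0$ ($O = \left(-1\right) 0 \cdot \frac{3}{2} = 0 \cdot \frac{3}{2} = 0$)
$w = \frac{1}{12}$ ($w = \frac{1}{\left(-12\right) \left(-1\right)} = \frac{1}{12} \approx 0.083333$)
$O \left(-39\right) w = 0 \left(-39\right) \frac{1}{12} = 0 \cdot \frac{1}{12} = 0$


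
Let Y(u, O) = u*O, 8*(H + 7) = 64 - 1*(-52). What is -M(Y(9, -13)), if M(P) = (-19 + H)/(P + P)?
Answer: -23/468 ≈ -0.049145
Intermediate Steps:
H = 15/2 (H = -7 + (64 - 1*(-52))/8 = -7 + (64 + 52)/8 = -7 + (1/8)*116 = -7 + 29/2 = 15/2 ≈ 7.5000)
Y(u, O) = O*u
M(P) = -23/(4*P) (M(P) = (-19 + 15/2)/(P + P) = -23*1/(2*P)/2 = -23/(4*P))
-M(Y(9, -13)) = -(-23)/(4*((-13*9))) = -(-23)/(4*(-117)) = -(-23)*(-1)/(4*117) = -1*23/468 = -23/468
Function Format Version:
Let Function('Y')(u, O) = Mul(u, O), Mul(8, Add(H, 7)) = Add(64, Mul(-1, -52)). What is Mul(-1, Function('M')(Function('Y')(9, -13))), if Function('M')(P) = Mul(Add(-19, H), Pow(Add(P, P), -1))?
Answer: Rational(-23, 468) ≈ -0.049145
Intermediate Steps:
H = Rational(15, 2) (H = Add(-7, Mul(Rational(1, 8), Add(64, Mul(-1, -52)))) = Add(-7, Mul(Rational(1, 8), Add(64, 52))) = Add(-7, Mul(Rational(1, 8), 116)) = Add(-7, Rational(29, 2)) = Rational(15, 2) ≈ 7.5000)
Function('Y')(u, O) = Mul(O, u)
Function('M')(P) = Mul(Rational(-23, 4), Pow(P, -1)) (Function('M')(P) = Mul(Add(-19, Rational(15, 2)), Pow(Add(P, P), -1)) = Mul(Rational(-23, 2), Pow(Mul(2, P), -1)) = Mul(Rational(-23, 2), Mul(Rational(1, 2), Pow(P, -1))) = Mul(Rational(-23, 4), Pow(P, -1)))
Mul(-1, Function('M')(Function('Y')(9, -13))) = Mul(-1, Mul(Rational(-23, 4), Pow(Mul(-13, 9), -1))) = Mul(-1, Mul(Rational(-23, 4), Pow(-117, -1))) = Mul(-1, Mul(Rational(-23, 4), Rational(-1, 117))) = Mul(-1, Rational(23, 468)) = Rational(-23, 468)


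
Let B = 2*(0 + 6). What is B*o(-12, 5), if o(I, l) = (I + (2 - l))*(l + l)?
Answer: -1800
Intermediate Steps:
o(I, l) = 2*l*(2 + I - l) (o(I, l) = (2 + I - l)*(2*l) = 2*l*(2 + I - l))
B = 12 (B = 2*6 = 12)
B*o(-12, 5) = 12*(2*5*(2 - 12 - 1*5)) = 12*(2*5*(2 - 12 - 5)) = 12*(2*5*(-15)) = 12*(-150) = -1800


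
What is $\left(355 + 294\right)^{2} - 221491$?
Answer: $199710$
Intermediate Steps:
$\left(355 + 294\right)^{2} - 221491 = 649^{2} - 221491 = 421201 - 221491 = 199710$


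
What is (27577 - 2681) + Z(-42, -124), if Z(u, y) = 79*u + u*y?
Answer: 26786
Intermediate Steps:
(27577 - 2681) + Z(-42, -124) = (27577 - 2681) - 42*(79 - 124) = 24896 - 42*(-45) = 24896 + 1890 = 26786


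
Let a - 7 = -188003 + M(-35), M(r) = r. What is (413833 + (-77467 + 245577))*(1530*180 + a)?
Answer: 50843777967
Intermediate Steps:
a = -188031 (a = 7 + (-188003 - 35) = 7 - 188038 = -188031)
(413833 + (-77467 + 245577))*(1530*180 + a) = (413833 + (-77467 + 245577))*(1530*180 - 188031) = (413833 + 168110)*(275400 - 188031) = 581943*87369 = 50843777967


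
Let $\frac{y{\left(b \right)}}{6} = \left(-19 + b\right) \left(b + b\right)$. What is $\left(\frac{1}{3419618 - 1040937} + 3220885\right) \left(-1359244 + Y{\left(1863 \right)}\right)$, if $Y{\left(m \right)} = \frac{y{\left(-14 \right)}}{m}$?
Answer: $- \frac{239516662944903569768}{54709663} \approx -4.378 \cdot 10^{12}$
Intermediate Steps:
$y{\left(b \right)} = 12 b \left(-19 + b\right)$ ($y{\left(b \right)} = 6 \left(-19 + b\right) \left(b + b\right) = 6 \left(-19 + b\right) 2 b = 6 \cdot 2 b \left(-19 + b\right) = 12 b \left(-19 + b\right)$)
$Y{\left(m \right)} = \frac{5544}{m}$ ($Y{\left(m \right)} = \frac{12 \left(-14\right) \left(-19 - 14\right)}{m} = \frac{12 \left(-14\right) \left(-33\right)}{m} = \frac{5544}{m}$)
$\left(\frac{1}{3419618 - 1040937} + 3220885\right) \left(-1359244 + Y{\left(1863 \right)}\right) = \left(\frac{1}{3419618 - 1040937} + 3220885\right) \left(-1359244 + \frac{5544}{1863}\right) = \left(\frac{1}{2378681} + 3220885\right) \left(-1359244 + 5544 \cdot \frac{1}{1863}\right) = \left(\frac{1}{2378681} + 3220885\right) \left(-1359244 + \frac{616}{207}\right) = \frac{7661457952686}{2378681} \left(- \frac{281362892}{207}\right) = - \frac{239516662944903569768}{54709663}$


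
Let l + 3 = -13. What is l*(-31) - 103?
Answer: 393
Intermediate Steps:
l = -16 (l = -3 - 13 = -16)
l*(-31) - 103 = -16*(-31) - 103 = 496 - 103 = 393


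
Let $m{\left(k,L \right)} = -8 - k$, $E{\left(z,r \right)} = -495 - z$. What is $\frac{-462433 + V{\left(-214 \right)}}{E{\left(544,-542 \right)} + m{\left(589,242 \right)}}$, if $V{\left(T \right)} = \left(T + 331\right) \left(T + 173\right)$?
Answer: $\frac{233615}{818} \approx 285.59$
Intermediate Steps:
$V{\left(T \right)} = \left(173 + T\right) \left(331 + T\right)$ ($V{\left(T \right)} = \left(331 + T\right) \left(173 + T\right) = \left(173 + T\right) \left(331 + T\right)$)
$\frac{-462433 + V{\left(-214 \right)}}{E{\left(544,-542 \right)} + m{\left(589,242 \right)}} = \frac{-462433 + \left(57263 + \left(-214\right)^{2} + 504 \left(-214\right)\right)}{\left(-495 - 544\right) - 597} = \frac{-462433 + \left(57263 + 45796 - 107856\right)}{\left(-495 - 544\right) - 597} = \frac{-462433 - 4797}{-1039 - 597} = - \frac{467230}{-1636} = \left(-467230\right) \left(- \frac{1}{1636}\right) = \frac{233615}{818}$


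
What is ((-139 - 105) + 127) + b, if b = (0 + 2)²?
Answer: -113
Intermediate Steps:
b = 4 (b = 2² = 4)
((-139 - 105) + 127) + b = ((-139 - 105) + 127) + 4 = (-244 + 127) + 4 = -117 + 4 = -113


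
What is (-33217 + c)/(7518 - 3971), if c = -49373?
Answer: -82590/3547 ≈ -23.284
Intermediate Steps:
(-33217 + c)/(7518 - 3971) = (-33217 - 49373)/(7518 - 3971) = -82590/3547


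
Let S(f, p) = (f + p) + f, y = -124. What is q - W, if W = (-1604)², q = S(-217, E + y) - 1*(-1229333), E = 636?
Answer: -1343405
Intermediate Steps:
S(f, p) = p + 2*f
q = 1229411 (q = ((636 - 124) + 2*(-217)) - 1*(-1229333) = (512 - 434) + 1229333 = 78 + 1229333 = 1229411)
W = 2572816
q - W = 1229411 - 1*2572816 = 1229411 - 2572816 = -1343405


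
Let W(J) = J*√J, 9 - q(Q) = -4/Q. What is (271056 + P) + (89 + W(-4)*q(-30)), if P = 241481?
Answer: 512626 - 1064*I/15 ≈ 5.1263e+5 - 70.933*I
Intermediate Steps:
q(Q) = 9 + 4/Q (q(Q) = 9 - (-4)/Q = 9 + 4/Q)
W(J) = J^(3/2)
(271056 + P) + (89 + W(-4)*q(-30)) = (271056 + 241481) + (89 + (-4)^(3/2)*(9 + 4/(-30))) = 512537 + (89 + (-8*I)*(9 + 4*(-1/30))) = 512537 + (89 + (-8*I)*(9 - 2/15)) = 512537 + (89 - 8*I*(133/15)) = 512537 + (89 - 1064*I/15) = 512626 - 1064*I/15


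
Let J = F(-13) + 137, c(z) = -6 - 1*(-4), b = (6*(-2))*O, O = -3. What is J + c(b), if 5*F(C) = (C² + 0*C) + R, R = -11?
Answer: 833/5 ≈ 166.60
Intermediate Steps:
b = 36 (b = (6*(-2))*(-3) = -12*(-3) = 36)
F(C) = -11/5 + C²/5 (F(C) = ((C² + 0*C) - 11)/5 = ((C² + 0) - 11)/5 = (C² - 11)/5 = (-11 + C²)/5 = -11/5 + C²/5)
c(z) = -2 (c(z) = -6 + 4 = -2)
J = 843/5 (J = (-11/5 + (⅕)*(-13)²) + 137 = (-11/5 + (⅕)*169) + 137 = (-11/5 + 169/5) + 137 = 158/5 + 137 = 843/5 ≈ 168.60)
J + c(b) = 843/5 - 2 = 833/5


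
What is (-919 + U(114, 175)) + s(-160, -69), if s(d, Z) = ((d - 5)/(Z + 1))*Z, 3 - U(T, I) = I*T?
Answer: -1430273/68 ≈ -21033.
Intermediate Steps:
U(T, I) = 3 - I*T
s(d, Z) = Z*(-5 + d)/(1 + Z) (s(d, Z) = ((-5 + d)/(1 + Z))*Z = Z*(-5 + d)/(1 + Z))
(-919 + U(114, 175)) + s(-160, -69) = (-919 + (3 - 1*175*114)) - 69*(-5 - 160)/(1 - 69) = (-919 + (3 - 19950)) - 69*(-165)/(-68) = (-919 - 19947) - 69*(-1/68)*(-165) = -20866 - 11385/68 = -1430273/68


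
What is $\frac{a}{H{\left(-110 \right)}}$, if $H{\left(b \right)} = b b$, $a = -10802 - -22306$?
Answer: $\frac{2876}{3025} \approx 0.95074$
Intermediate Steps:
$a = 11504$ ($a = -10802 + 22306 = 11504$)
$H{\left(b \right)} = b^{2}$
$\frac{a}{H{\left(-110 \right)}} = \frac{11504}{\left(-110\right)^{2}} = \frac{11504}{12100} = 11504 \cdot \frac{1}{12100} = \frac{2876}{3025}$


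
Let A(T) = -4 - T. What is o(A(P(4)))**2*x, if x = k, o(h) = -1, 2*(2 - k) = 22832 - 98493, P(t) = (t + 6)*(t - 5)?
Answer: 75665/2 ≈ 37833.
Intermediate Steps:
P(t) = (-5 + t)*(6 + t) (P(t) = (6 + t)*(-5 + t) = (-5 + t)*(6 + t))
k = 75665/2 (k = 2 - (22832 - 98493)/2 = 2 - 1/2*(-75661) = 2 + 75661/2 = 75665/2 ≈ 37833.)
x = 75665/2 ≈ 37833.
o(A(P(4)))**2*x = (-1)**2*(75665/2) = 1*(75665/2) = 75665/2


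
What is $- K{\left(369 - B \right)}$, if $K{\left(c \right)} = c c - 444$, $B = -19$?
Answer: $-150100$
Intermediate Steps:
$K{\left(c \right)} = -444 + c^{2}$ ($K{\left(c \right)} = c^{2} - 444 = -444 + c^{2}$)
$- K{\left(369 - B \right)} = - (-444 + \left(369 - -19\right)^{2}) = - (-444 + \left(369 + 19\right)^{2}) = - (-444 + 388^{2}) = - (-444 + 150544) = \left(-1\right) 150100 = -150100$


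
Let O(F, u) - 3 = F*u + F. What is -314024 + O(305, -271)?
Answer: -396371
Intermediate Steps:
O(F, u) = 3 + F + F*u (O(F, u) = 3 + (F*u + F) = 3 + (F + F*u) = 3 + F + F*u)
-314024 + O(305, -271) = -314024 + (3 + 305 + 305*(-271)) = -314024 + (3 + 305 - 82655) = -314024 - 82347 = -396371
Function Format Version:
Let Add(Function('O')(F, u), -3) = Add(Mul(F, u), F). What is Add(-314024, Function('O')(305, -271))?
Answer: -396371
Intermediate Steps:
Function('O')(F, u) = Add(3, F, Mul(F, u)) (Function('O')(F, u) = Add(3, Add(Mul(F, u), F)) = Add(3, Add(F, Mul(F, u))) = Add(3, F, Mul(F, u)))
Add(-314024, Function('O')(305, -271)) = Add(-314024, Add(3, 305, Mul(305, -271))) = Add(-314024, Add(3, 305, -82655)) = Add(-314024, -82347) = -396371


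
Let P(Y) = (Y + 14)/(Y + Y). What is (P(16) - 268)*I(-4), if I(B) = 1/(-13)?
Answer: 4273/208 ≈ 20.543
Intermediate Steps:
I(B) = -1/13
P(Y) = (14 + Y)/(2*Y) (P(Y) = (14 + Y)/((2*Y)) = (14 + Y)*(1/(2*Y)) = (14 + Y)/(2*Y))
(P(16) - 268)*I(-4) = ((1/2)*(14 + 16)/16 - 268)*(-1/13) = ((1/2)*(1/16)*30 - 268)*(-1/13) = (15/16 - 268)*(-1/13) = -4273/16*(-1/13) = 4273/208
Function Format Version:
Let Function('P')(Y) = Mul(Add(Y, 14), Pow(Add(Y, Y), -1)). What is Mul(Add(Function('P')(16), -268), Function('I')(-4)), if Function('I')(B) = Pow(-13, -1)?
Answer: Rational(4273, 208) ≈ 20.543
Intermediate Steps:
Function('I')(B) = Rational(-1, 13)
Function('P')(Y) = Mul(Rational(1, 2), Pow(Y, -1), Add(14, Y)) (Function('P')(Y) = Mul(Add(14, Y), Pow(Mul(2, Y), -1)) = Mul(Add(14, Y), Mul(Rational(1, 2), Pow(Y, -1))) = Mul(Rational(1, 2), Pow(Y, -1), Add(14, Y)))
Mul(Add(Function('P')(16), -268), Function('I')(-4)) = Mul(Add(Mul(Rational(1, 2), Pow(16, -1), Add(14, 16)), -268), Rational(-1, 13)) = Mul(Add(Mul(Rational(1, 2), Rational(1, 16), 30), -268), Rational(-1, 13)) = Mul(Add(Rational(15, 16), -268), Rational(-1, 13)) = Mul(Rational(-4273, 16), Rational(-1, 13)) = Rational(4273, 208)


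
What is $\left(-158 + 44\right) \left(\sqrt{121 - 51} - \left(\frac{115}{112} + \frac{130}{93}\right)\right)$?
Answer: $\frac{479845}{1736} - 114 \sqrt{70} \approx -677.38$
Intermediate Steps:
$\left(-158 + 44\right) \left(\sqrt{121 - 51} - \left(\frac{115}{112} + \frac{130}{93}\right)\right) = - 114 \left(\sqrt{70} - \frac{25255}{10416}\right) = - 114 \left(- \frac{25255}{10416} + \sqrt{70}\right) = \frac{479845}{1736} - 114 \sqrt{70}$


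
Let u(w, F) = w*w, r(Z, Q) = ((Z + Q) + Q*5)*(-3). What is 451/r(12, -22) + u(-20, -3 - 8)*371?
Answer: 53424451/360 ≈ 1.4840e+5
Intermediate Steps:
r(Z, Q) = -18*Q - 3*Z (r(Z, Q) = ((Q + Z) + 5*Q)*(-3) = (Z + 6*Q)*(-3) = -18*Q - 3*Z)
u(w, F) = w²
451/r(12, -22) + u(-20, -3 - 8)*371 = 451/(-18*(-22) - 3*12) + (-20)²*371 = 451/(396 - 36) + 400*371 = 451/360 + 148400 = 53424451/360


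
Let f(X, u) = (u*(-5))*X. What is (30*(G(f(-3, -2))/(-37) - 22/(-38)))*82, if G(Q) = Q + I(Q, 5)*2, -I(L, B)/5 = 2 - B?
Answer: 27060/19 ≈ 1424.2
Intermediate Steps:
I(L, B) = -10 + 5*B (I(L, B) = -5*(2 - B) = -10 + 5*B)
f(X, u) = -5*X*u (f(X, u) = (-5*u)*X = -5*X*u)
G(Q) = 30 + Q (G(Q) = Q + (-10 + 5*5)*2 = Q + (-10 + 25)*2 = Q + 15*2 = Q + 30 = 30 + Q)
(30*(G(f(-3, -2))/(-37) - 22/(-38)))*82 = (30*((30 - 5*(-3)*(-2))/(-37) - 22/(-38)))*82 = (30*((30 - 30)*(-1/37) - 22*(-1/38)))*82 = (30*(0*(-1/37) + 11/19))*82 = (30*(0 + 11/19))*82 = (30*(11/19))*82 = (330/19)*82 = 27060/19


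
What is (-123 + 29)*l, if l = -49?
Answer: 4606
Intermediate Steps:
(-123 + 29)*l = (-123 + 29)*(-49) = -94*(-49) = 4606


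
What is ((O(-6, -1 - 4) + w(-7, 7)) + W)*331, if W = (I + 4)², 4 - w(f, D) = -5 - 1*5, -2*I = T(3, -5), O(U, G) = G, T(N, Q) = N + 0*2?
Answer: 20191/4 ≈ 5047.8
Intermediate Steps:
T(N, Q) = N (T(N, Q) = N + 0 = N)
I = -3/2 (I = -½*3 = -3/2 ≈ -1.5000)
w(f, D) = 14 (w(f, D) = 4 - (-5 - 1*5) = 4 - (-5 - 5) = 4 - 1*(-10) = 4 + 10 = 14)
W = 25/4 (W = (-3/2 + 4)² = (5/2)² = 25/4 ≈ 6.2500)
((O(-6, -1 - 4) + w(-7, 7)) + W)*331 = (((-1 - 4) + 14) + 25/4)*331 = ((-5 + 14) + 25/4)*331 = (9 + 25/4)*331 = (61/4)*331 = 20191/4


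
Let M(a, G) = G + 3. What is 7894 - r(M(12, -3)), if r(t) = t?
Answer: 7894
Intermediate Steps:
M(a, G) = 3 + G
7894 - r(M(12, -3)) = 7894 - (3 - 3) = 7894 - 1*0 = 7894 + 0 = 7894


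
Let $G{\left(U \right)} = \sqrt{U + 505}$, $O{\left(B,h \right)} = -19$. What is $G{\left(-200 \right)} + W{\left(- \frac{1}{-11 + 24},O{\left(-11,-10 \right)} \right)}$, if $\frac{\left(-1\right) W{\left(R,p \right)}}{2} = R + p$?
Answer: $\frac{496}{13} + \sqrt{305} \approx 55.618$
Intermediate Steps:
$G{\left(U \right)} = \sqrt{505 + U}$
$W{\left(R,p \right)} = - 2 R - 2 p$ ($W{\left(R,p \right)} = - 2 \left(R + p\right) = - 2 R - 2 p$)
$G{\left(-200 \right)} + W{\left(- \frac{1}{-11 + 24},O{\left(-11,-10 \right)} \right)} = \sqrt{505 - 200} - \left(-38 + 2 \left(- \frac{1}{-11 + 24}\right)\right) = \sqrt{305} + \left(- 2 \left(- \frac{1}{13}\right) + 38\right) = \sqrt{305} + \left(- 2 \left(\left(-1\right) \frac{1}{13}\right) + 38\right) = \sqrt{305} + \left(\left(-2\right) \left(- \frac{1}{13}\right) + 38\right) = \sqrt{305} + \left(\frac{2}{13} + 38\right) = \sqrt{305} + \frac{496}{13} = \frac{496}{13} + \sqrt{305}$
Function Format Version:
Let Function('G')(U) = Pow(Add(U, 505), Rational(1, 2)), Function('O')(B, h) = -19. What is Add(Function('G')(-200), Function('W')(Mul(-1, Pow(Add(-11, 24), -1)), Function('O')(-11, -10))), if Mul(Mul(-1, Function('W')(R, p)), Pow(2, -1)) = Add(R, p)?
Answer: Add(Rational(496, 13), Pow(305, Rational(1, 2))) ≈ 55.618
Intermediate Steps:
Function('G')(U) = Pow(Add(505, U), Rational(1, 2))
Function('W')(R, p) = Add(Mul(-2, R), Mul(-2, p)) (Function('W')(R, p) = Mul(-2, Add(R, p)) = Add(Mul(-2, R), Mul(-2, p)))
Add(Function('G')(-200), Function('W')(Mul(-1, Pow(Add(-11, 24), -1)), Function('O')(-11, -10))) = Add(Pow(Add(505, -200), Rational(1, 2)), Add(Mul(-2, Mul(-1, Pow(Add(-11, 24), -1))), Mul(-2, -19))) = Add(Pow(305, Rational(1, 2)), Add(Mul(-2, Mul(-1, Pow(13, -1))), 38)) = Add(Pow(305, Rational(1, 2)), Add(Mul(-2, Mul(-1, Rational(1, 13))), 38)) = Add(Pow(305, Rational(1, 2)), Add(Mul(-2, Rational(-1, 13)), 38)) = Add(Pow(305, Rational(1, 2)), Add(Rational(2, 13), 38)) = Add(Pow(305, Rational(1, 2)), Rational(496, 13)) = Add(Rational(496, 13), Pow(305, Rational(1, 2)))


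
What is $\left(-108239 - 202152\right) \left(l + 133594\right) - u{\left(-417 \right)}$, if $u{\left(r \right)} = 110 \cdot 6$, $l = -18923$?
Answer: $-35592847021$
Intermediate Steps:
$u{\left(r \right)} = 660$
$\left(-108239 - 202152\right) \left(l + 133594\right) - u{\left(-417 \right)} = \left(-108239 - 202152\right) \left(-18923 + 133594\right) - 660 = \left(-310391\right) 114671 - 660 = -35592846361 - 660 = -35592847021$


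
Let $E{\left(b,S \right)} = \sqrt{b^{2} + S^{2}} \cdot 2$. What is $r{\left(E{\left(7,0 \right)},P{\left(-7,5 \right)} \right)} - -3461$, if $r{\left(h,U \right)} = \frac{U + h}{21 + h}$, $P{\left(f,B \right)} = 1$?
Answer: $\frac{24230}{7} \approx 3461.4$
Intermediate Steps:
$E{\left(b,S \right)} = 2 \sqrt{S^{2} + b^{2}}$ ($E{\left(b,S \right)} = \sqrt{S^{2} + b^{2}} \cdot 2 = 2 \sqrt{S^{2} + b^{2}}$)
$r{\left(h,U \right)} = \frac{U + h}{21 + h}$
$r{\left(E{\left(7,0 \right)},P{\left(-7,5 \right)} \right)} - -3461 = \frac{1 + 2 \sqrt{0^{2} + 7^{2}}}{21 + 2 \sqrt{0^{2} + 7^{2}}} - -3461 = \frac{1 + 2 \sqrt{0 + 49}}{21 + 2 \sqrt{0 + 49}} + 3461 = \frac{1 + 2 \sqrt{49}}{21 + 2 \sqrt{49}} + 3461 = \frac{1 + 2 \cdot 7}{21 + 2 \cdot 7} + 3461 = \frac{1 + 14}{21 + 14} + 3461 = \frac{1}{35} \cdot 15 + 3461 = \frac{3}{7} + 3461 = \frac{24230}{7}$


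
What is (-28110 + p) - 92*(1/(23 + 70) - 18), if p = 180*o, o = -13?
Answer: -2677934/93 ≈ -28795.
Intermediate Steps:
p = -2340 (p = 180*(-13) = -2340)
(-28110 + p) - 92*(1/(23 + 70) - 18) = (-28110 - 2340) - 92*(1/(23 + 70) - 18) = -30450 - 92*(1/93 - 18) = -30450 - 92*(-1673/93) = -30450 + 153916/93 = -2677934/93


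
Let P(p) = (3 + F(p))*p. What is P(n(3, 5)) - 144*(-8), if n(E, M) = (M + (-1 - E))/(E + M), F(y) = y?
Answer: 73753/64 ≈ 1152.4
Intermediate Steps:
n(E, M) = (-1 + M - E)/(E + M)
P(p) = p*(3 + p) (P(p) = (3 + p)*p = p*(3 + p))
P(n(3, 5)) - 144*(-8) = ((-1 + 5 - 1*3)/(3 + 5))*(3 + (-1 + 5 - 1*3)/(3 + 5)) - 144*(-8) = ((-1 + 5 - 3)/8)*(3 + (-1 + 5 - 3)/8) + 1152 = ((⅛)*1)*(3 + (⅛)*1) + 1152 = (3 + ⅛)/8 + 1152 = (⅛)*(25/8) + 1152 = 25/64 + 1152 = 73753/64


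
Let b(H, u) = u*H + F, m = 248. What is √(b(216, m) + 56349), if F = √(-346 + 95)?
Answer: √(109917 + I*√251) ≈ 331.54 + 0.024*I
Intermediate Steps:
F = I*√251 (F = √(-251) = I*√251 ≈ 15.843*I)
b(H, u) = I*√251 + H*u (b(H, u) = u*H + I*√251 = H*u + I*√251 = I*√251 + H*u)
√(b(216, m) + 56349) = √((I*√251 + 216*248) + 56349) = √((I*√251 + 53568) + 56349) = √((53568 + I*√251) + 56349) = √(109917 + I*√251)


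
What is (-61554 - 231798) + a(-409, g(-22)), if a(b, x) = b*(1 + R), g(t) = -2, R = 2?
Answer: -294579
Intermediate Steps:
a(b, x) = 3*b (a(b, x) = b*(1 + 2) = b*3 = 3*b)
(-61554 - 231798) + a(-409, g(-22)) = (-61554 - 231798) + 3*(-409) = -293352 - 1227 = -294579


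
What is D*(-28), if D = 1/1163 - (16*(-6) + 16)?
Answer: -2605148/1163 ≈ -2240.0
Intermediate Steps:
D = 93041/1163 (D = 1/1163 - (-96 + 16) = 1/1163 - 1*(-80) = 1/1163 + 80 = 93041/1163 ≈ 80.001)
D*(-28) = (93041/1163)*(-28) = -2605148/1163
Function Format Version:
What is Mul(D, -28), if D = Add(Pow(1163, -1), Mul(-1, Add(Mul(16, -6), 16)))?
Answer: Rational(-2605148, 1163) ≈ -2240.0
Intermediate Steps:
D = Rational(93041, 1163) (D = Add(Rational(1, 1163), Mul(-1, Add(-96, 16))) = Add(Rational(1, 1163), Mul(-1, -80)) = Add(Rational(1, 1163), 80) = Rational(93041, 1163) ≈ 80.001)
Mul(D, -28) = Mul(Rational(93041, 1163), -28) = Rational(-2605148, 1163)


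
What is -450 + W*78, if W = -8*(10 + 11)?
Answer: -13554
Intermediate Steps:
W = -168 (W = -8*21 = -168)
-450 + W*78 = -450 - 168*78 = -450 - 13104 = -13554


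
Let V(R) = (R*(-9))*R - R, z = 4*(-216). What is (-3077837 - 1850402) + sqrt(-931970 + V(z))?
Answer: -4928239 + I*sqrt(7649570) ≈ -4.9282e+6 + 2765.8*I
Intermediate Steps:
z = -864
V(R) = -R - 9*R**2 (V(R) = (-9*R)*R - R = -9*R**2 - R = -R - 9*R**2)
(-3077837 - 1850402) + sqrt(-931970 + V(z)) = (-3077837 - 1850402) + sqrt(-931970 - 1*(-864)*(1 + 9*(-864))) = -4928239 + sqrt(-931970 - 1*(-864)*(1 - 7776)) = -4928239 + sqrt(-931970 - 1*(-864)*(-7775)) = -4928239 + sqrt(-931970 - 6717600) = -4928239 + sqrt(-7649570) = -4928239 + I*sqrt(7649570)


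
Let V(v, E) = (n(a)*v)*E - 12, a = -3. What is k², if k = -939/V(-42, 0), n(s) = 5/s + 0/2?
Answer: 97969/16 ≈ 6123.1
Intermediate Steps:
n(s) = 5/s (n(s) = 5/s + 0*(½) = 5/s + 0 = 5/s)
V(v, E) = -12 - 5*E*v/3 (V(v, E) = ((5/(-3))*v)*E - 12 = ((5*(-⅓))*v)*E - 12 = (-5*v/3)*E - 12 = -5*E*v/3 - 12 = -12 - 5*E*v/3)
k = 313/4 (k = -939/(-12 - 5/3*0*(-42)) = -939/(-12 + 0) = -939/(-12) = -939*(-1/12) = 313/4 ≈ 78.250)
k² = (313/4)² = 97969/16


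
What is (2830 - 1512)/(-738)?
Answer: -659/369 ≈ -1.7859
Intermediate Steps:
(2830 - 1512)/(-738) = 1318*(-1/738) = -659/369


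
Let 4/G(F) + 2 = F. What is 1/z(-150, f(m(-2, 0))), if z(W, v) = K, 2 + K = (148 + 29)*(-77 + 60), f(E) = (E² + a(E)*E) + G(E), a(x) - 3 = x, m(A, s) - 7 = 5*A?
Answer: -1/3011 ≈ -0.00033212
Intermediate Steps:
G(F) = 4/(-2 + F)
m(A, s) = 7 + 5*A
a(x) = 3 + x
f(E) = E² + 4/(-2 + E) + E*(3 + E) (f(E) = (E² + (3 + E)*E) + 4/(-2 + E) = (E² + E*(3 + E)) + 4/(-2 + E) = E² + 4/(-2 + E) + E*(3 + E))
K = -3011 (K = -2 + (148 + 29)*(-77 + 60) = -2 + 177*(-17) = -2 - 3009 = -3011)
z(W, v) = -3011
1/z(-150, f(m(-2, 0))) = 1/(-3011) = -1/3011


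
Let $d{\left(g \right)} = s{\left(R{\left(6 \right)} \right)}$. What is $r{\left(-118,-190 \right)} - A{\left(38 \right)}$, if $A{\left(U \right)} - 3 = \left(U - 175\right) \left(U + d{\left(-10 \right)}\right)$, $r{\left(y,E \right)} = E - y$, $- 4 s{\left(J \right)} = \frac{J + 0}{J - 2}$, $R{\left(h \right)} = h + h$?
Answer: $\frac{50899}{10} \approx 5089.9$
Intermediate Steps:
$R{\left(h \right)} = 2 h$
$s{\left(J \right)} = - \frac{J}{4 \left(-2 + J\right)}$ ($s{\left(J \right)} = - \frac{\left(J + 0\right) \frac{1}{J - 2}}{4} = - \frac{J \frac{1}{-2 + J}}{4} = - \frac{J}{4 \left(-2 + J\right)}$)
$d{\left(g \right)} = - \frac{3}{10}$ ($d{\left(g \right)} = - \frac{2 \cdot 6}{-8 + 4 \cdot 2 \cdot 6} = \left(-1\right) 12 \frac{1}{-8 + 4 \cdot 12} = \left(-1\right) 12 \frac{1}{-8 + 48} = \left(-1\right) 12 \cdot \frac{1}{40} = - \frac{3}{10}$)
$A{\left(U \right)} = 3 + \left(-175 + U\right) \left(- \frac{3}{10} + U\right)$ ($A{\left(U \right)} = 3 + \left(U - 175\right) \left(U - \frac{3}{10}\right) = 3 + \left(-175 + U\right) \left(- \frac{3}{10} + U\right)$)
$r{\left(-118,-190 \right)} - A{\left(38 \right)} = \left(-190 - -118\right) - \left(\frac{111}{2} + 38^{2} - \frac{33307}{5}\right) = \left(-190 + 118\right) - \left(\frac{111}{2} + 1444 - \frac{33307}{5}\right) = -72 - - \frac{51619}{10} = -72 + \frac{51619}{10} = \frac{50899}{10}$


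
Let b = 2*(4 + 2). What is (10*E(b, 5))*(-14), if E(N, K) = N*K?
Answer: -8400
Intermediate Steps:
b = 12 (b = 2*6 = 12)
E(N, K) = K*N
(10*E(b, 5))*(-14) = (10*(5*12))*(-14) = (10*60)*(-14) = 600*(-14) = -8400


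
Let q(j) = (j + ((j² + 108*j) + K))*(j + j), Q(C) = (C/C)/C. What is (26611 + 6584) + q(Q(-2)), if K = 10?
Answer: 132957/4 ≈ 33239.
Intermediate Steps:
Q(C) = 1/C
q(j) = 2*j*(10 + j² + 109*j) (q(j) = (j + ((j² + 108*j) + 10))*(j + j) = (j + (10 + j² + 108*j))*(2*j) = (10 + j² + 109*j)*(2*j) = 2*j*(10 + j² + 109*j))
(26611 + 6584) + q(Q(-2)) = (26611 + 6584) + 2*(10 + (1/(-2))² + 109/(-2))/(-2) = 33195 + 2*(-½)*(10 + (-½)² + 109*(-½)) = 33195 + 2*(-½)*(10 + ¼ - 109/2) = 33195 + 2*(-½)*(-177/4) = 33195 + 177/4 = 132957/4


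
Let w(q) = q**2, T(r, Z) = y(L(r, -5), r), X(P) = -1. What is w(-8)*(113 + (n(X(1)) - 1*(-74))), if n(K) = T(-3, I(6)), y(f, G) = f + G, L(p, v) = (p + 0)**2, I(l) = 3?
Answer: 12352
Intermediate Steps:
L(p, v) = p**2
y(f, G) = G + f
T(r, Z) = r + r**2
n(K) = 6 (n(K) = -3*(1 - 3) = -3*(-2) = 6)
w(-8)*(113 + (n(X(1)) - 1*(-74))) = (-8)**2*(113 + (6 - 1*(-74))) = 64*(113 + (6 + 74)) = 64*(113 + 80) = 64*193 = 12352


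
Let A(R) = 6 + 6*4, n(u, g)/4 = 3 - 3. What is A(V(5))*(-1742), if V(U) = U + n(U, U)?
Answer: -52260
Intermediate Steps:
n(u, g) = 0 (n(u, g) = 4*(3 - 3) = 4*0 = 0)
V(U) = U (V(U) = U + 0 = U)
A(R) = 30 (A(R) = 6 + 24 = 30)
A(V(5))*(-1742) = 30*(-1742) = -52260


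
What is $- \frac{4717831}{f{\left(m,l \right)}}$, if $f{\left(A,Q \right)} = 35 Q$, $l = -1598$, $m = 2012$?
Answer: $\frac{4717831}{55930} \approx 84.352$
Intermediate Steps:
$- \frac{4717831}{f{\left(m,l \right)}} = - \frac{4717831}{35 \left(-1598\right)} = - \frac{4717831}{-55930} = \left(-4717831\right) \left(- \frac{1}{55930}\right) = \frac{4717831}{55930}$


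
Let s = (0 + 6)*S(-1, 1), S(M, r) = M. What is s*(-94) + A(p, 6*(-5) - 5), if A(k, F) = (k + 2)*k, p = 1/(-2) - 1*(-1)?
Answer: 2261/4 ≈ 565.25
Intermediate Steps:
p = 1/2 (p = -1/2 + 1 = 1/2 ≈ 0.50000)
s = -6 (s = (0 + 6)*(-1) = 6*(-1) = -6)
A(k, F) = k*(2 + k) (A(k, F) = (2 + k)*k = k*(2 + k))
s*(-94) + A(p, 6*(-5) - 5) = -6*(-94) + (2 + 1/2)/2 = 564 + (1/2)*(5/2) = 564 + 5/4 = 2261/4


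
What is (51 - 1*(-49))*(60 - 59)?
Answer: 100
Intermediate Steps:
(51 - 1*(-49))*(60 - 59) = (51 + 49)*1 = 100*1 = 100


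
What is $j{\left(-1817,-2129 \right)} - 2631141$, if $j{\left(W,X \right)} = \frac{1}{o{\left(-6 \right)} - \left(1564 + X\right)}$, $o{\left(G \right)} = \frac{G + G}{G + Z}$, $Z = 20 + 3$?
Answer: $- \frac{25240535596}{9593} \approx -2.6311 \cdot 10^{6}$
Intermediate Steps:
$Z = 23$
$o{\left(G \right)} = \frac{2 G}{23 + G}$ ($o{\left(G \right)} = \frac{G + G}{G + 23} = \frac{2 G}{23 + G}$)
$j{\left(W,X \right)} = \frac{1}{- \frac{26600}{17} - X}$ ($j{\left(W,X \right)} = \frac{1}{2 \left(-6\right) \frac{1}{23 - 6} - \left(1564 + X\right)} = \frac{1}{2 \left(-6\right) \frac{1}{17} - \left(1564 + X\right)} = \frac{1}{- \frac{12}{17} - \left(1564 + X\right)} = \frac{1}{- \frac{26600}{17} - X}$)
$j{\left(-1817,-2129 \right)} - 2631141 = - \frac{17}{26600 + 17 \left(-2129\right)} - 2631141 = - \frac{17}{26600 - 36193} - 2631141 = - \frac{17}{-9593} - 2631141 = \left(-17\right) \left(- \frac{1}{9593}\right) - 2631141 = \frac{17}{9593} - 2631141 = - \frac{25240535596}{9593}$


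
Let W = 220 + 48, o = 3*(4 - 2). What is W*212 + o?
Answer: 56822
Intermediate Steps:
o = 6 (o = 3*2 = 6)
W = 268
W*212 + o = 268*212 + 6 = 56816 + 6 = 56822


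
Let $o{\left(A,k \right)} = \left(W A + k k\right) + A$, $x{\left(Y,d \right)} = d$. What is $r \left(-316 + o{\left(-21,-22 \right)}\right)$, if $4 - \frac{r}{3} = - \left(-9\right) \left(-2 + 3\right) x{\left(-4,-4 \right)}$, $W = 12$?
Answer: $-12600$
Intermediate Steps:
$o{\left(A,k \right)} = k^{2} + 13 A$ ($o{\left(A,k \right)} = \left(12 A + k k\right) + A = \left(12 A + k^{2}\right) + A = \left(k^{2} + 12 A\right) + A = k^{2} + 13 A$)
$r = 120$ ($r = 12 - 3 \left(- \left(-9\right) \left(-2 + 3\right) \left(-4\right)\right) = 12 - 3 \left(- \left(-9\right) 1 \left(-4\right)\right) = 12 - 3 \left(- \left(-9\right) \left(-4\right)\right) = 12 - 3 \left(\left(-1\right) 36\right) = 12 - -108 = 12 + 108 = 120$)
$r \left(-316 + o{\left(-21,-22 \right)}\right) = 120 \left(-316 + \left(\left(-22\right)^{2} + 13 \left(-21\right)\right)\right) = 120 \left(-316 + \left(484 - 273\right)\right) = 120 \left(-316 + 211\right) = 120 \left(-105\right) = -12600$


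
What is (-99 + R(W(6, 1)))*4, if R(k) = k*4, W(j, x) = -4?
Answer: -460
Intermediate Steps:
R(k) = 4*k
(-99 + R(W(6, 1)))*4 = (-99 + 4*(-4))*4 = (-99 - 16)*4 = -115*4 = -460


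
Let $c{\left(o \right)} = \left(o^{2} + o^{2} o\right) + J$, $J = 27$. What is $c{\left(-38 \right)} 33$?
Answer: $-1762233$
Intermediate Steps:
$c{\left(o \right)} = 27 + o^{2} + o^{3}$ ($c{\left(o \right)} = \left(o^{2} + o^{2} o\right) + 27 = \left(o^{2} + o^{3}\right) + 27 = 27 + o^{2} + o^{3}$)
$c{\left(-38 \right)} 33 = \left(27 + \left(-38\right)^{2} + \left(-38\right)^{3}\right) 33 = \left(27 + 1444 - 54872\right) 33 = \left(-53401\right) 33 = -1762233$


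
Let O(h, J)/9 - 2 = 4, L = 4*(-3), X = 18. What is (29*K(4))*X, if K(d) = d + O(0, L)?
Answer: 30276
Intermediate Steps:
L = -12
O(h, J) = 54 (O(h, J) = 18 + 9*4 = 18 + 36 = 54)
K(d) = 54 + d (K(d) = d + 54 = 54 + d)
(29*K(4))*X = (29*(54 + 4))*18 = (29*58)*18 = 1682*18 = 30276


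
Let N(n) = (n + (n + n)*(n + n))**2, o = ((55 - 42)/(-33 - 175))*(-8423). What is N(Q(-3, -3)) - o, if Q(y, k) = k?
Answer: 9001/16 ≈ 562.56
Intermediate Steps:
o = 8423/16 (o = (13/(-208))*(-8423) = (13*(-1/208))*(-8423) = -1/16*(-8423) = 8423/16 ≈ 526.44)
N(n) = (n + 4*n**2)**2 (N(n) = (n + (2*n)*(2*n))**2 = (n + 4*n**2)**2)
N(Q(-3, -3)) - o = (-3)**2*(1 + 4*(-3))**2 - 1*8423/16 = 9*(1 - 12)**2 - 8423/16 = 9*(-11)**2 - 8423/16 = 9*121 - 8423/16 = 1089 - 8423/16 = 9001/16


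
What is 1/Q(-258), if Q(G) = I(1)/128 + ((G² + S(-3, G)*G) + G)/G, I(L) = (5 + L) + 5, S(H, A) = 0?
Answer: -128/32885 ≈ -0.0038924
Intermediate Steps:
I(L) = 10 + L
Q(G) = 11/128 + (G + G²)/G (Q(G) = (10 + 1)/128 + ((G² + 0*G) + G)/G = 11*(1/128) + ((G² + 0) + G)/G = 11/128 + (G² + G)/G = 11/128 + (G + G²)/G)
1/Q(-258) = 1/(139/128 - 258) = 1/(-32885/128) = -128/32885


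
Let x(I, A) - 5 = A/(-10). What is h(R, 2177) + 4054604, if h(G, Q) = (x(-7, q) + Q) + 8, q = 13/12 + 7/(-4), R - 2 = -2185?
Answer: 60851911/15 ≈ 4.0568e+6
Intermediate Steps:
R = -2183 (R = 2 - 2185 = -2183)
q = -⅔ (q = 13*(1/12) + 7*(-¼) = 13/12 - 7/4 = -⅔ ≈ -0.66667)
x(I, A) = 5 - A/10 (x(I, A) = 5 + A/(-10) = 5 + A*(-⅒) = 5 - A/10)
h(G, Q) = 196/15 + Q (h(G, Q) = ((5 - ⅒*(-⅔)) + Q) + 8 = ((5 + 1/15) + Q) + 8 = (76/15 + Q) + 8 = 196/15 + Q)
h(R, 2177) + 4054604 = (196/15 + 2177) + 4054604 = 32851/15 + 4054604 = 60851911/15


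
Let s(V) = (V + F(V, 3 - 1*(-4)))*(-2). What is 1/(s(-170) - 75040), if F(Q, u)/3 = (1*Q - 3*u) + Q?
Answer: -1/72534 ≈ -1.3787e-5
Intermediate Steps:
F(Q, u) = -9*u + 6*Q (F(Q, u) = 3*((1*Q - 3*u) + Q) = 3*((Q - 3*u) + Q) = 3*(-3*u + 2*Q) = -9*u + 6*Q)
s(V) = 126 - 14*V (s(V) = (V + (-9*(3 - 1*(-4)) + 6*V))*(-2) = (V + (-9*(3 + 4) + 6*V))*(-2) = (V + (-9*7 + 6*V))*(-2) = (V + (-63 + 6*V))*(-2) = (-63 + 7*V)*(-2) = 126 - 14*V)
1/(s(-170) - 75040) = 1/((126 - 14*(-170)) - 75040) = 1/((126 + 2380) - 75040) = 1/(2506 - 75040) = 1/(-72534) = -1/72534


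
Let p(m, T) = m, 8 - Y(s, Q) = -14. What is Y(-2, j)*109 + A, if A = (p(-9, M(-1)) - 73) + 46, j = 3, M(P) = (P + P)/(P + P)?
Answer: 2362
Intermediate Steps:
M(P) = 1 (M(P) = (2*P)/((2*P)) = (2*P)*(1/(2*P)) = 1)
Y(s, Q) = 22 (Y(s, Q) = 8 - 1*(-14) = 8 + 14 = 22)
A = -36 (A = (-9 - 73) + 46 = -82 + 46 = -36)
Y(-2, j)*109 + A = 22*109 - 36 = 2398 - 36 = 2362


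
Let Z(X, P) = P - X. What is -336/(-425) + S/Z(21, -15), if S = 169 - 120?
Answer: -8729/15300 ≈ -0.57052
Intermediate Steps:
S = 49
-336/(-425) + S/Z(21, -15) = -336/(-425) + 49/(-15 - 1*21) = -336*(-1/425) + 49/(-15 - 21) = 336/425 + 49/(-36) = 336/425 + 49*(-1/36) = 336/425 - 49/36 = -8729/15300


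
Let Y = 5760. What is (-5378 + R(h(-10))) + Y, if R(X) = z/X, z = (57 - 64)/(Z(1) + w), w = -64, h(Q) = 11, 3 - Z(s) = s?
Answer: 260531/682 ≈ 382.01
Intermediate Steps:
Z(s) = 3 - s
z = 7/62 (z = (57 - 64)/((3 - 1*1) - 64) = -7/((3 - 1) - 64) = -7/(2 - 64) = -7/(-62) = -7*(-1/62) = 7/62 ≈ 0.11290)
R(X) = 7/(62*X)
(-5378 + R(h(-10))) + Y = (-5378 + (7/62)/11) + 5760 = (-5378 + (7/62)*(1/11)) + 5760 = (-5378 + 7/682) + 5760 = -3667789/682 + 5760 = 260531/682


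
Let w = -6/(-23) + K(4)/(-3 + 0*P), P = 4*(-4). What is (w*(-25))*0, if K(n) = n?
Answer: 0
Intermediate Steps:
P = -16
w = -74/69 (w = -6/(-23) + 4/(-3 + 0*(-16)) = -6*(-1/23) + 4/(-3 + 0) = 6/23 + 4/(-3) = 6/23 + 4*(-⅓) = 6/23 - 4/3 = -74/69 ≈ -1.0725)
(w*(-25))*0 = -74/69*(-25)*0 = (1850/69)*0 = 0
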